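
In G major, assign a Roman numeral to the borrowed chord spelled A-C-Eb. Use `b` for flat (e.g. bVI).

ii°

A is scale degree 2 in G major. The diatonic chord on degree 2 would be Am (ii), but A–C–Eb is the diminished chord from G minor. As a borrowed chord it is labeled ii°.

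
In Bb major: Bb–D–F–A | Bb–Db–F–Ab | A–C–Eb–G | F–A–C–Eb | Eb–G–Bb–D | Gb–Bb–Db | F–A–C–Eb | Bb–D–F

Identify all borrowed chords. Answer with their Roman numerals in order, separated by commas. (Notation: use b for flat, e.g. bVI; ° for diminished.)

In Bb major the diatonic chords are Bb, Cm, Dm, Eb, F, Gm, Adim. Of the given chords, Bb–D–F–A = Bbmaj7, A–C–Eb–G = Am7b5, F–A–C–Eb = F7, Eb–G–Bb–D = Ebmaj7 and Bb–D–F = Bb are diatonic. But Bb–Db–F–Ab is foreign: the diatonic I on degree 1 is Bb, whereas Bbm7 comes from Bb minor. It is labeled i7. But Gb–Bb–Db is foreign: the diatonic vi on degree 6 is Gm, whereas Gb comes from Bb minor. It is labeled bVI.

i7, bVI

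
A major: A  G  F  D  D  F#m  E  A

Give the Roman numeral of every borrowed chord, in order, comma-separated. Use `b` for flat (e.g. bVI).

A major has the diatonic set A, Bm, C#m, D, E, F#m, G#dim. A, D, F#m and E all belong to that set. G (G–B–D) is not: scale degree 7 in A major carries G#dim (vii°). In A minor the chord on that degree is G, so here it functions as bVII, borrowed from the parallel minor. But F (F–A–C) is foreign: the diatonic vi on degree 6 is F#m, whereas F comes from A minor. It is labeled bVI.

bVII, bVI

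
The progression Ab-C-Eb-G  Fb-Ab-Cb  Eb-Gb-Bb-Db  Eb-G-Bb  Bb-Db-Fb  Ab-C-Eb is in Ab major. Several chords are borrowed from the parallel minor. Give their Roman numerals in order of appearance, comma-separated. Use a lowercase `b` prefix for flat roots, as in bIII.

In Ab major the diatonic chords are Ab, Bbm, Cm, Db, Eb, Fm, Gdim. Of the given chords, Ab–C–Eb–G = Abmaj7, Eb–G–Bb = Eb and Ab–C–Eb = Ab are diatonic. But Fb–Ab–Cb is foreign: the diatonic vi on degree 6 is Fm, whereas Fb comes from Ab minor. It is labeled bVI. Eb–Gb–Bb–Db doesn't fit — on degree 5 Ab major would have Eb (V). Ebm7 is the degree-5 chord of Ab minor, so it is the borrowed v7. But Bb–Db–Fb is foreign: the diatonic ii on degree 2 is Bbm, whereas Bbdim comes from Ab minor. It is labeled ii°.

bVI, v7, ii°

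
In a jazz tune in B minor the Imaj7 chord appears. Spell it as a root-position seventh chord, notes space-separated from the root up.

B D# F# A#

Imaj7 is built on scale degree 1, which is B in both B minor and its parallel. Stacking thirds in B major on B gives B–D#–F#–A#.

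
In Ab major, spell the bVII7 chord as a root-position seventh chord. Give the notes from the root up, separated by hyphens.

Gb-Bb-Db-Fb

bVII7 is built on the lowered scale degree 7. In Ab major degree 7 is G; lowered it becomes Gb. In Ab minor the chord on Gb is Gb–Bb–Db–Fb.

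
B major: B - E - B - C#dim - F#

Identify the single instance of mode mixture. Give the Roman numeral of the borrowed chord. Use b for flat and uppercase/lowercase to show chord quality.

The diatonic triads in B major are B, C#m, D#m, E, F#, G#m, A#dim. B, E and F# are all diatonic. But C#dim (C#–E–G) is foreign: the diatonic ii on degree 2 is C#m, whereas C#dim comes from B minor. It is labeled ii°.

ii°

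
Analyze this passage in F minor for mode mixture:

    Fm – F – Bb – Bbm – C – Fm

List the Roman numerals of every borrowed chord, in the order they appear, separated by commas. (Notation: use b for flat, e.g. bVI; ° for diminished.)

The diatonic triads in F minor (with V from harmonic minor) are Fm, Gdim, Ab, Bbm, C, Db, Eb. Fm, Bbm and C all belong to that set. F (F–A–C) is not: scale degree 1 in F minor carries Fm (i). In F major the chord on that degree is F, so here it functions as I, borrowed from the parallel major. Bb (Bb–D–F) doesn't fit — on degree 4 F minor would have Bbm (iv). Bb is the degree-4 chord of F major, so it is the borrowed IV.

I, IV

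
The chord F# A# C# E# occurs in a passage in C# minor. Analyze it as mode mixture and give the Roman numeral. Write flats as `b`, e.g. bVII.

F# is scale degree 4 in C# minor. F#–A#–C#–E# is a major-seventh chord — the form found in C# major, not the diatonic iv (F#m). Borrowed into C# minor it is written IVmaj7.

IVmaj7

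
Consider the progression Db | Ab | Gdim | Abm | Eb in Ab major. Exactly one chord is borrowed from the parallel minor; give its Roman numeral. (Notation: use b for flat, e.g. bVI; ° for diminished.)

i

The diatonic triads in Ab major are Ab, Bbm, Cm, Db, Eb, Fm, Gdim. Db, Ab, Gdim and Eb are all diatonic. Abm (Ab–Cb–Eb) doesn't fit — on degree 1 Ab major would have Ab (I). Abm is the degree-1 chord of Ab minor, so it is the borrowed i.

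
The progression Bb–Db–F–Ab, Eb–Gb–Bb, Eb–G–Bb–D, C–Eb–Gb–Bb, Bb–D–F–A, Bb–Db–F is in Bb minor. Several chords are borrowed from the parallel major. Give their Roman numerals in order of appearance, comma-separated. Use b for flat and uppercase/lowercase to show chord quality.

The diatonic triads in Bb minor (with V from harmonic minor) are Bbm, Cdim, Db, Ebm, F, Gb, Ab. Of the given chords, Bb–Db–F–Ab = Bbm7, Eb–Gb–Bb = Ebm, C–Eb–Gb–Bb = Cm7b5 and Bb–Db–F = Bbm are diatonic. Eb–G–Bb–D is not: scale degree 4 in Bb minor carries Ebm (iv). In Bb major the chord on that degree is Ebmaj7, so here it functions as IVmaj7, borrowed from the parallel major. Bb–D–F–A is not: scale degree 1 in Bb minor carries Bbm (i). In Bb major the chord on that degree is Bbmaj7, so here it functions as Imaj7, borrowed from the parallel major.

IVmaj7, Imaj7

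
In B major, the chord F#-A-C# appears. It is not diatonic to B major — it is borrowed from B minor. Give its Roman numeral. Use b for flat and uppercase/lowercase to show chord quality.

v

F# is scale degree 5 in B major. F#–A–C# is a minor chord — the form found in B minor, not the diatonic V (F#). Borrowed into B major it is written v.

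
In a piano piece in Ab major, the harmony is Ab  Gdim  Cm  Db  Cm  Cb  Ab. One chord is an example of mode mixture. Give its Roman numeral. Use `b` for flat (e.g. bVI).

Ab major has the diatonic set Ab, Bbm, Cm, Db, Eb, Fm, Gdim. Ab, Gdim, Cm and Db are all diatonic. But Cb (Cb–Eb–Gb) is foreign: the diatonic iii on degree 3 is Cm, whereas Cb comes from Ab minor. It is labeled bIII.

bIII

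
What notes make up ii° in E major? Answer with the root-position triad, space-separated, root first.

F# A C

The root, F#, is scale degree 2 — the same note in E major and E minor; only the chord quality changes. Stacking thirds in E minor on F# gives F#–A–C.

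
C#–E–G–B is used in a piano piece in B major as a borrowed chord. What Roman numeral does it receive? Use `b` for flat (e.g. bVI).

iiø7

The root C# is the diatonic 2nd degree of B major; the borrowing shows in the chord quality. C#–E–G–B is a half-diminished-seventh chord — the form found in B minor, not the diatonic ii (C#m). Borrowed into B major it is written iiø7.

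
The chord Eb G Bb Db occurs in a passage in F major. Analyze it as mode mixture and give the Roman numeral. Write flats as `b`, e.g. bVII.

bVII7

The root Eb is the lowered 7th scale degree — diatonically F major has E there. Diatonically F major has Edim (vii°) on that degree; Eb–G–Bb–Db is instead the dominant-seventh chord native to F minor, so it takes the label bVII7.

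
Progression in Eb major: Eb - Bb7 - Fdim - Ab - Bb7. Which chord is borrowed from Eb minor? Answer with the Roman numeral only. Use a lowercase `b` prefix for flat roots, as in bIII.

ii°

In Eb major the diatonic chords are Eb, Fm, Gm, Ab, Bb, Cm, Ddim. Of the given chords, Eb, Bb7 and Ab are diatonic. Fdim (F–Ab–Cb) doesn't fit — on degree 2 Eb major would have Fm (ii). Fdim is the degree-2 chord of Eb minor, so it is the borrowed ii°.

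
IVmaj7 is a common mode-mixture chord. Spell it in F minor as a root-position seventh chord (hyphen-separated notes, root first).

The root, Bb, is scale degree 4 — the same note in F minor and F major; only the chord quality changes. Stacking thirds in F major on Bb gives Bb–D–F–A.

Bb-D-F-A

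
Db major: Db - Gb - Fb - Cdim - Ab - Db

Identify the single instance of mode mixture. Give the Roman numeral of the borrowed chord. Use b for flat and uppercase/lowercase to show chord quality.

bIII

Db major has the diatonic set Db, Ebm, Fm, Gb, Ab, Bbm, Cdim. Of the given chords, Db, Gb, Cdim and Ab are diatonic. But Fb (Fb–Ab–Cb) is foreign: the diatonic iii on degree 3 is Fm, whereas Fb comes from Db minor. It is labeled bIII.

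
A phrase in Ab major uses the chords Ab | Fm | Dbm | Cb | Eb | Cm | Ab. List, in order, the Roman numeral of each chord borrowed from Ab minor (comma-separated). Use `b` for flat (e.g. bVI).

iv, bIII

Ab major has the diatonic set Ab, Bbm, Cm, Db, Eb, Fm, Gdim. Ab, Fm, Eb and Cm are all diatonic. Dbm (Db–Fb–Ab) doesn't fit — on degree 4 Ab major would have Db (IV). Dbm is the degree-4 chord of Ab minor, so it is the borrowed iv. But Cb (Cb–Eb–Gb) is foreign: the diatonic iii on degree 3 is Cm, whereas Cb comes from Ab minor. It is labeled bIII.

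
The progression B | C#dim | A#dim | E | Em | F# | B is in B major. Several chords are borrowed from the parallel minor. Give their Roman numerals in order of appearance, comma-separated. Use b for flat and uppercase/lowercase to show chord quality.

ii°, iv

The diatonic triads in B major are B, C#m, D#m, E, F#, G#m, A#dim. B, A#dim, E and F# are all diatonic. But C#dim (C#–E–G) is foreign: the diatonic ii on degree 2 is C#m, whereas C#dim comes from B minor. It is labeled ii°. Em (E–G–B) is not: scale degree 4 in B major carries E (IV). In B minor the chord on that degree is Em, so here it functions as iv, borrowed from the parallel minor.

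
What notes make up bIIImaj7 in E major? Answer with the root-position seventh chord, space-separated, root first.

bIIImaj7 is built on the lowered scale degree 3. In E major degree 3 is G#; lowered it becomes G. Stacking thirds in E minor on G gives G–B–D–F#.

G B D F#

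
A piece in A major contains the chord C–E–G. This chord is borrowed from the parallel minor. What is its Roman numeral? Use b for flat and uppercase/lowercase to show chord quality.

The root C is the lowered 3rd scale degree — diatonically A major has C# there. Diatonically A major has C#m (iii) on that degree; C–E–G is instead the major chord native to A minor, so it takes the label bIII.

bIII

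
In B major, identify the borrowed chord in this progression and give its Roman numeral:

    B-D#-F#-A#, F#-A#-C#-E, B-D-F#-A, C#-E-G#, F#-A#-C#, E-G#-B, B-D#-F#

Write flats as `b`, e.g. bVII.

B major has the diatonic set B, C#m, D#m, E, F#, G#m, A#dim. B–D#–F#–A# = Bmaj7, F#–A#–C#–E = F#7, C#–E–G# = C#m, F#–A#–C# = F#, E–G#–B = E and B–D#–F# = B are all diatonic. B–D–F#–A doesn't fit — on degree 1 B major would have B (I). Bm7 is the degree-1 chord of B minor, so it is the borrowed i7.

i7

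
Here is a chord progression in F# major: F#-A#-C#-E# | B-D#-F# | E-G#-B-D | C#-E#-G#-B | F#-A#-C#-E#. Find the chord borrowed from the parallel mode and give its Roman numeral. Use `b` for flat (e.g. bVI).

bVII7

In F# major the diatonic chords are F#, G#m, A#m, B, C#, D#m, E#dim. Of the given chords, F#–A#–C#–E# = F#maj7, B–D#–F# = B and C#–E#–G#–B = C#7 are diatonic. But E–G#–B–D is foreign: the diatonic vii° on degree 7 is E#dim, whereas E7 comes from F# minor. It is labeled bVII7.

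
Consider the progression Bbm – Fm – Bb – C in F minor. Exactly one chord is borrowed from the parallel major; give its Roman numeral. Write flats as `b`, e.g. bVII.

IV

The diatonic triads in F minor (with V from harmonic minor) are Fm, Gdim, Ab, Bbm, C, Db, Eb. Of the given chords, Bbm, Fm and C are diatonic. But Bb (Bb–D–F) is foreign: the diatonic iv on degree 4 is Bbm, whereas Bb comes from F major. It is labeled IV.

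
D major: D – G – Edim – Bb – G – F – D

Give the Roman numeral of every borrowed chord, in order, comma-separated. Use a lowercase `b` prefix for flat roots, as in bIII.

D major has the diatonic set D, Em, F#m, G, A, Bm, C#dim. D and G both belong to that set. Edim (E–G–Bb) doesn't fit — on degree 2 D major would have Em (ii). Edim is the degree-2 chord of D minor, so it is the borrowed ii°. Bb (Bb–D–F) doesn't fit — on degree 6 D major would have Bm (vi). Bb is the degree-6 chord of D minor, so it is the borrowed bVI. F (F–A–C) doesn't fit — on degree 3 D major would have F#m (iii). F is the degree-3 chord of D minor, so it is the borrowed bIII.

ii°, bVI, bIII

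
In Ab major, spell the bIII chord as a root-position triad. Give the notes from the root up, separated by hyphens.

Cb-Eb-Gb

Scale degree 3 in Ab major is C. bIII uses the lowered form, Cb, taken from Ab minor. In Ab minor the chord on Cb is Cb–Eb–Gb.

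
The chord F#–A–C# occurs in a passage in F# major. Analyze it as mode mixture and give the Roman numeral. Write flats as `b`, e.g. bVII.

i

The root F# is the diatonic 1st degree of F# major; the borrowing shows in the chord quality. The diatonic chord on degree 1 would be F# (I), but F#–A–C# is the minor chord from F# minor. As a borrowed chord it is labeled i.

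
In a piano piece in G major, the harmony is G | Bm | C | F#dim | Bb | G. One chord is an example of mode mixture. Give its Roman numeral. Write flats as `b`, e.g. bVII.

bIII

In G major the diatonic chords are G, Am, Bm, C, D, Em, F#dim. G, Bm, C and F#dim all belong to that set. Bb (Bb–D–F) is not: scale degree 3 in G major carries Bm (iii). In G minor the chord on that degree is Bb, so here it functions as bIII, borrowed from the parallel minor.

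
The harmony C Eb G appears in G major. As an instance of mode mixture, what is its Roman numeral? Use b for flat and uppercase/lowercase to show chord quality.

C is scale degree 4 in G major. Diatonically G major has C (IV) on that degree; C–Eb–G is instead the minor chord native to G minor, so it takes the label iv.

iv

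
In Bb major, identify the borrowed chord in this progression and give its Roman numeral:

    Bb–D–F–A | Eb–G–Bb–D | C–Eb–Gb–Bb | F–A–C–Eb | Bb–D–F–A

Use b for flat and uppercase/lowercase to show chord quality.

iiø7

In Bb major the diatonic chords are Bb, Cm, Dm, Eb, F, Gm, Adim. Bb–D–F–A = Bbmaj7, Eb–G–Bb–D = Ebmaj7 and F–A–C–Eb = F7 all belong to that set. C–Eb–Gb–Bb is not: scale degree 2 in Bb major carries Cm (ii). In Bb minor the chord on that degree is Cm7b5, so here it functions as iiø7, borrowed from the parallel minor.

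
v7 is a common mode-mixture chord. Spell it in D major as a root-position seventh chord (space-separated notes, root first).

A C E G

v7 is built on scale degree 5, which is A in both D major and its parallel. Building the minor-seventh chord from the parallel minor on A: A–C–E–G.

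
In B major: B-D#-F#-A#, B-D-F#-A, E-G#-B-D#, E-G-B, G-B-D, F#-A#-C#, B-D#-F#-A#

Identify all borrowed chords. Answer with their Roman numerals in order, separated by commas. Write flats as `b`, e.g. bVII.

The diatonic triads in B major are B, C#m, D#m, E, F#, G#m, A#dim. B–D#–F#–A# = Bmaj7, E–G#–B–D# = Emaj7 and F#–A#–C# = F# are all diatonic. But B–D–F#–A is foreign: the diatonic I on degree 1 is B, whereas Bm7 comes from B minor. It is labeled i7. E–G–B is not: scale degree 4 in B major carries E (IV). In B minor the chord on that degree is Em, so here it functions as iv, borrowed from the parallel minor. G–B–D doesn't fit — on degree 6 B major would have G#m (vi). G is the degree-6 chord of B minor, so it is the borrowed bVI.

i7, iv, bVI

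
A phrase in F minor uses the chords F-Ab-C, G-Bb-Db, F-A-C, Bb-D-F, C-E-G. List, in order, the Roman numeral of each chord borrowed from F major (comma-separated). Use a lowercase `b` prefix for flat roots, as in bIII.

I, IV

F minor has the diatonic set Fm, Gdim, Ab, Bbm, C, Db, Eb (with V from harmonic minor). Of the given chords, F–Ab–C = Fm, G–Bb–Db = Gdim and C–E–G = C are diatonic. F–A–C is not: scale degree 1 in F minor carries Fm (i). In F major the chord on that degree is F, so here it functions as I, borrowed from the parallel major. Bb–D–F is not: scale degree 4 in F minor carries Bbm (iv). In F major the chord on that degree is Bb, so here it functions as IV, borrowed from the parallel major.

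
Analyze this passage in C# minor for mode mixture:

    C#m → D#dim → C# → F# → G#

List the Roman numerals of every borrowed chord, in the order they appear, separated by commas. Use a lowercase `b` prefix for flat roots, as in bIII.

I, IV

In C# minor (with V from harmonic minor) the diatonic chords are C#m, D#dim, E, F#m, G#, A, B. C#m, D#dim and G# are all diatonic. C# (C#–E#–G#) is not: scale degree 1 in C# minor carries C#m (i). In C# major the chord on that degree is C#, so here it functions as I, borrowed from the parallel major. F# (F#–A#–C#) is not: scale degree 4 in C# minor carries F#m (iv). In C# major the chord on that degree is F#, so here it functions as IV, borrowed from the parallel major.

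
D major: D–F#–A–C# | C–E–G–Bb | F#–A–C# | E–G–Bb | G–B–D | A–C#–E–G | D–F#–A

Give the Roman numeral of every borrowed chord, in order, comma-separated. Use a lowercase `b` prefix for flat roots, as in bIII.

bVII7, ii°

The diatonic triads in D major are D, Em, F#m, G, A, Bm, C#dim. D–F#–A–C# = Dmaj7, F#–A–C# = F#m, G–B–D = G, A–C#–E–G = A7 and D–F#–A = D all belong to that set. C–E–G–Bb doesn't fit — on degree 7 D major would have C#dim (vii°). C7 is the degree-7 chord of D minor, so it is the borrowed bVII7. E–G–Bb is not: scale degree 2 in D major carries Em (ii). In D minor the chord on that degree is Edim, so here it functions as ii°, borrowed from the parallel minor.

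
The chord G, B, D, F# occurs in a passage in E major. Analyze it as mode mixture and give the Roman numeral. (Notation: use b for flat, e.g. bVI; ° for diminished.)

The root G is the lowered 3rd scale degree — diatonically E major has G# there. G–B–D–F# is a major-seventh chord — the form found in E minor, not the diatonic iii (G#m). Borrowed into E major it is written bIIImaj7.

bIIImaj7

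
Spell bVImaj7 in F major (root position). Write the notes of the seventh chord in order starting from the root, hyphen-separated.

bVImaj7 is built on the lowered scale degree 6. In F major degree 6 is D; lowered it becomes Db. In F minor the chord on Db is Db–F–Ab–C.

Db-F-Ab-C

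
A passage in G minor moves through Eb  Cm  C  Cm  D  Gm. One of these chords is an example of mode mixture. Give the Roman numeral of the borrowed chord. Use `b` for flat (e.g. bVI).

G minor has the diatonic set Gm, Adim, Bb, Cm, D, Eb, F (with V from harmonic minor). Eb, Cm, D and Gm all belong to that set. C (C–E–G) is not: scale degree 4 in G minor carries Cm (iv). In G major the chord on that degree is C, so here it functions as IV, borrowed from the parallel major.

IV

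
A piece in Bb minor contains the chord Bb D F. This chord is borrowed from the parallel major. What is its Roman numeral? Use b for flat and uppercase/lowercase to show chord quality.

The root Bb is the diatonic 1st degree of Bb minor; the borrowing shows in the chord quality. Diatonically Bb minor has Bbm (i) on that degree; Bb–D–F is instead the major chord native to Bb major, so it takes the label I.

I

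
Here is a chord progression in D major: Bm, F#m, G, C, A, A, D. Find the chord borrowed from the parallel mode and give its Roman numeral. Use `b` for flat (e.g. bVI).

bVII

The diatonic triads in D major are D, Em, F#m, G, A, Bm, C#dim. Bm, F#m, G, A and D all belong to that set. C (C–E–G) doesn't fit — on degree 7 D major would have C#dim (vii°). C is the degree-7 chord of D minor, so it is the borrowed bVII.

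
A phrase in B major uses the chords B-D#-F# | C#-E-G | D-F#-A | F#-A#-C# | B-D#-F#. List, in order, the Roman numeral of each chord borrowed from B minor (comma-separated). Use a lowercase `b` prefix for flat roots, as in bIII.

In B major the diatonic chords are B, C#m, D#m, E, F#, G#m, A#dim. Of the given chords, B–D#–F# = B and F#–A#–C# = F# are diatonic. C#–E–G doesn't fit — on degree 2 B major would have C#m (ii). C#dim is the degree-2 chord of B minor, so it is the borrowed ii°. D–F#–A doesn't fit — on degree 3 B major would have D#m (iii). D is the degree-3 chord of B minor, so it is the borrowed bIII.

ii°, bIII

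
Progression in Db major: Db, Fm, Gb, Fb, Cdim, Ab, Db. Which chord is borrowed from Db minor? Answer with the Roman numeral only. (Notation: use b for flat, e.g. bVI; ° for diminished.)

Db major has the diatonic set Db, Ebm, Fm, Gb, Ab, Bbm, Cdim. Of the given chords, Db, Fm, Gb, Cdim and Ab are diatonic. Fb (Fb–Ab–Cb) doesn't fit — on degree 3 Db major would have Fm (iii). Fb is the degree-3 chord of Db minor, so it is the borrowed bIII.

bIII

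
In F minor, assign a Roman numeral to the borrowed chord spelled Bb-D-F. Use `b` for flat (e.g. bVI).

The root Bb is the diatonic 4th degree of F minor; the borrowing shows in the chord quality. Diatonically F minor has Bbm (iv) on that degree; Bb–D–F is instead the major chord native to F major, so it takes the label IV.

IV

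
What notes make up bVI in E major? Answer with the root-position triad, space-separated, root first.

C E G

The root of bVI is the lowered 6th degree: C# becomes C. Stacking thirds in E minor on C gives C–E–G.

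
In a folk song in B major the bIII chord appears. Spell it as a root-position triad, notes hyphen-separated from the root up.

Scale degree 3 in B major is D#. bIII uses the lowered form, D, taken from B minor. Building the major chord from the parallel minor on D: D–F#–A.

D-F#-A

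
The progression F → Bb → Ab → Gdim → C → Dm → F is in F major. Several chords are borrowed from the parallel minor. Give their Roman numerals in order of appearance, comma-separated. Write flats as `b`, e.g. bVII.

bIII, ii°

F major has the diatonic set F, Gm, Am, Bb, C, Dm, Edim. Of the given chords, F, Bb, C and Dm are diatonic. Ab (Ab–C–Eb) doesn't fit — on degree 3 F major would have Am (iii). Ab is the degree-3 chord of F minor, so it is the borrowed bIII. Gdim (G–Bb–Db) is not: scale degree 2 in F major carries Gm (ii). In F minor the chord on that degree is Gdim, so here it functions as ii°, borrowed from the parallel minor.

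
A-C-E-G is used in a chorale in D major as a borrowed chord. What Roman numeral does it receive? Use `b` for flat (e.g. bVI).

A is scale degree 5 in D major. Diatonically D major has A (V) on that degree; A–C–E–G is instead the minor-seventh chord native to D minor, so it takes the label v7.

v7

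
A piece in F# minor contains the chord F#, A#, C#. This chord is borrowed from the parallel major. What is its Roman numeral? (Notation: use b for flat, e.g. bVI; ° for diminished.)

The root F# is the diatonic 1st degree of F# minor; the borrowing shows in the chord quality. The diatonic chord on degree 1 would be F#m (i), but F#–A#–C# is the major chord from F# major. As a borrowed chord it is labeled I.

I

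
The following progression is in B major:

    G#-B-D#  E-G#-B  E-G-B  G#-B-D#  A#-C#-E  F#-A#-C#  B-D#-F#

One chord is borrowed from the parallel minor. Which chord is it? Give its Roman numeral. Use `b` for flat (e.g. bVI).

iv

B major has the diatonic set B, C#m, D#m, E, F#, G#m, A#dim. G#–B–D# = G#m, E–G#–B = E, A#–C#–E = A#dim, F#–A#–C# = F# and B–D#–F# = B are all diatonic. E–G–B is not: scale degree 4 in B major carries E (IV). In B minor the chord on that degree is Em, so here it functions as iv, borrowed from the parallel minor.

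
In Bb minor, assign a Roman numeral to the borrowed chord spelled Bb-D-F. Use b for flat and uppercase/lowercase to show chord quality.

Bb is scale degree 1 in Bb minor. The diatonic chord on degree 1 would be Bbm (i), but Bb–D–F is the major chord from Bb major. As a borrowed chord it is labeled I.

I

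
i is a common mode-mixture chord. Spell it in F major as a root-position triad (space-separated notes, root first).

F Ab C

i is built on scale degree 1, which is F in both F major and its parallel. Stacking thirds in F minor on F gives F–Ab–C.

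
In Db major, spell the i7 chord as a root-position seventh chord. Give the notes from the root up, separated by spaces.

Db Fb Ab Cb

i7 is built on scale degree 1, which is Db in both Db major and its parallel. Stacking thirds in Db minor on Db gives Db–Fb–Ab–Cb.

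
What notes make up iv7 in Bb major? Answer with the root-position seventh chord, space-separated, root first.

iv7 is built on scale degree 4, which is Eb in both Bb major and its parallel. Stacking thirds in Bb minor on Eb gives Eb–Gb–Bb–Db.

Eb Gb Bb Db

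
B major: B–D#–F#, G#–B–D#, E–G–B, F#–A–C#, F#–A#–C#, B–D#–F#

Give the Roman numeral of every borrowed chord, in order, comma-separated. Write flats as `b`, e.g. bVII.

B major has the diatonic set B, C#m, D#m, E, F#, G#m, A#dim. B–D#–F# = B, G#–B–D# = G#m and F#–A#–C# = F# all belong to that set. But E–G–B is foreign: the diatonic IV on degree 4 is E, whereas Em comes from B minor. It is labeled iv. F#–A–C# is not: scale degree 5 in B major carries F# (V). In B minor the chord on that degree is F#m, so here it functions as v, borrowed from the parallel minor.

iv, v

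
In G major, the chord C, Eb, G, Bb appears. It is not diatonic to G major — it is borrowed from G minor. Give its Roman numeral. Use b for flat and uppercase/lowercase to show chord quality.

iv7

The root C is the diatonic 4th degree of G major; the borrowing shows in the chord quality. The diatonic chord on degree 4 would be C (IV), but C–Eb–G–Bb is the minor-seventh chord from G minor. As a borrowed chord it is labeled iv7.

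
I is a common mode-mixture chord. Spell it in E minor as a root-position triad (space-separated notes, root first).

E G# B

I is built on scale degree 1, which is E in both E minor and its parallel. Stacking thirds in E major on E gives E–G#–B.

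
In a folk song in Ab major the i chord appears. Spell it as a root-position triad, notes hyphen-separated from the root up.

The root, Ab, is scale degree 1 — the same note in Ab major and Ab minor; only the chord quality changes. In Ab minor the chord on Ab is Ab–Cb–Eb.

Ab-Cb-Eb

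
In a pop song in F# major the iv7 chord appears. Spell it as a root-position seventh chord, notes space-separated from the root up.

B D F# A

The root, B, is scale degree 4 — the same note in F# major and F# minor; only the chord quality changes. Building the minor-seventh chord from the parallel minor on B: B–D–F#–A.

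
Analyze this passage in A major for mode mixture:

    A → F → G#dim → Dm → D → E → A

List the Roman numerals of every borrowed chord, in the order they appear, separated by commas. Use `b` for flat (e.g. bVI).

bVI, iv

The diatonic triads in A major are A, Bm, C#m, D, E, F#m, G#dim. Of the given chords, A, G#dim, D and E are diatonic. But F (F–A–C) is foreign: the diatonic vi on degree 6 is F#m, whereas F comes from A minor. It is labeled bVI. Dm (D–F–A) is not: scale degree 4 in A major carries D (IV). In A minor the chord on that degree is Dm, so here it functions as iv, borrowed from the parallel minor.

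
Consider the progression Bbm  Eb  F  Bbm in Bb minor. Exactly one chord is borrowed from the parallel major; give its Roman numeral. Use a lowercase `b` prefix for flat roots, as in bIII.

IV

The diatonic triads in Bb minor (with V from harmonic minor) are Bbm, Cdim, Db, Ebm, F, Gb, Ab. Of the given chords, Bbm and F are diatonic. But Eb (Eb–G–Bb) is foreign: the diatonic iv on degree 4 is Ebm, whereas Eb comes from Bb major. It is labeled IV.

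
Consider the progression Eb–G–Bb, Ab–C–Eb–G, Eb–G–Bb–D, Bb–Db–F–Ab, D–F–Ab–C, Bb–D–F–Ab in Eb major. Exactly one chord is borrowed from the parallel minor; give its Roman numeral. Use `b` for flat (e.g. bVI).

v7

Eb major has the diatonic set Eb, Fm, Gm, Ab, Bb, Cm, Ddim. Eb–G–Bb = Eb, Ab–C–Eb–G = Abmaj7, Eb–G–Bb–D = Ebmaj7, D–F–Ab–C = Dm7b5 and Bb–D–F–Ab = Bb7 are all diatonic. Bb–Db–F–Ab is not: scale degree 5 in Eb major carries Bb (V). In Eb minor the chord on that degree is Bbm7, so here it functions as v7, borrowed from the parallel minor.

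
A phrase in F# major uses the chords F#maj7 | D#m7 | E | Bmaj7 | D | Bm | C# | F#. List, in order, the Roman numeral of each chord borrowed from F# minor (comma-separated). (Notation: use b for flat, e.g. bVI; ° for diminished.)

F# major has the diatonic set F#, G#m, A#m, B, C#, D#m, E#dim. F#maj7, D#m7, Bmaj7, C# and F# all belong to that set. But E (E–G#–B) is foreign: the diatonic vii° on degree 7 is E#dim, whereas E comes from F# minor. It is labeled bVII. D (D–F#–A) is not: scale degree 6 in F# major carries D#m (vi). In F# minor the chord on that degree is D, so here it functions as bVI, borrowed from the parallel minor. Bm (B–D–F#) is not: scale degree 4 in F# major carries B (IV). In F# minor the chord on that degree is Bm, so here it functions as iv, borrowed from the parallel minor.

bVII, bVI, iv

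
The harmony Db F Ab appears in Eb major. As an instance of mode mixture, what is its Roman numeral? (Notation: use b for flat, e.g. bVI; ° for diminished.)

Db is the lowered form of scale degree 7 in Eb major (the diatonic degree 7 is D). Diatonically Eb major has Ddim (vii°) on that degree; Db–F–Ab is instead the major chord native to Eb minor, so it takes the label bVII.

bVII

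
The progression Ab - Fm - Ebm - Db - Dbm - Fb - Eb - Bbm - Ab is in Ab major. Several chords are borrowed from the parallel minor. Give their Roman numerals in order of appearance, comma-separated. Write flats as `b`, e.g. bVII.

v, iv, bVI

Ab major has the diatonic set Ab, Bbm, Cm, Db, Eb, Fm, Gdim. Ab, Fm, Db, Eb and Bbm all belong to that set. Ebm (Eb–Gb–Bb) doesn't fit — on degree 5 Ab major would have Eb (V). Ebm is the degree-5 chord of Ab minor, so it is the borrowed v. Dbm (Db–Fb–Ab) doesn't fit — on degree 4 Ab major would have Db (IV). Dbm is the degree-4 chord of Ab minor, so it is the borrowed iv. Fb (Fb–Ab–Cb) is not: scale degree 6 in Ab major carries Fm (vi). In Ab minor the chord on that degree is Fb, so here it functions as bVI, borrowed from the parallel minor.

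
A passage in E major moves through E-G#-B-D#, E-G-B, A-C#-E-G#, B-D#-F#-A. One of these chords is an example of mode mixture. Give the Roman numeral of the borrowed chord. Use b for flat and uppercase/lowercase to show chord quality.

i

E major has the diatonic set E, F#m, G#m, A, B, C#m, D#dim. Of the given chords, E–G#–B–D# = Emaj7, A–C#–E–G# = Amaj7 and B–D#–F#–A = B7 are diatonic. But E–G–B is foreign: the diatonic I on degree 1 is E, whereas Em comes from E minor. It is labeled i.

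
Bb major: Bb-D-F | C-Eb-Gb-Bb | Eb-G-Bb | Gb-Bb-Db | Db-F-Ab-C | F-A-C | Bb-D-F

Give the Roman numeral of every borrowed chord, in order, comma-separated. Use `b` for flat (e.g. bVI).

iiø7, bVI, bIIImaj7

In Bb major the diatonic chords are Bb, Cm, Dm, Eb, F, Gm, Adim. Bb–D–F = Bb, Eb–G–Bb = Eb and F–A–C = F are all diatonic. But C–Eb–Gb–Bb is foreign: the diatonic ii on degree 2 is Cm, whereas Cm7b5 comes from Bb minor. It is labeled iiø7. But Gb–Bb–Db is foreign: the diatonic vi on degree 6 is Gm, whereas Gb comes from Bb minor. It is labeled bVI. Db–F–Ab–C is not: scale degree 3 in Bb major carries Dm (iii). In Bb minor the chord on that degree is Dbmaj7, so here it functions as bIIImaj7, borrowed from the parallel minor.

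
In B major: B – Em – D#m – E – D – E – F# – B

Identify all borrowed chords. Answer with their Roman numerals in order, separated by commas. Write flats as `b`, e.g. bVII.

iv, bIII

B major has the diatonic set B, C#m, D#m, E, F#, G#m, A#dim. Of the given chords, B, D#m, E and F# are diatonic. But Em (E–G–B) is foreign: the diatonic IV on degree 4 is E, whereas Em comes from B minor. It is labeled iv. D (D–F#–A) doesn't fit — on degree 3 B major would have D#m (iii). D is the degree-3 chord of B minor, so it is the borrowed bIII.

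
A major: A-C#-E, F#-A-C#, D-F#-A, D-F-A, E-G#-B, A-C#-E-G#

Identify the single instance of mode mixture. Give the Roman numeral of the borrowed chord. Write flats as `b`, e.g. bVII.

iv

In A major the diatonic chords are A, Bm, C#m, D, E, F#m, G#dim. Of the given chords, A–C#–E = A, F#–A–C# = F#m, D–F#–A = D, E–G#–B = E and A–C#–E–G# = Amaj7 are diatonic. D–F–A is not: scale degree 4 in A major carries D (IV). In A minor the chord on that degree is Dm, so here it functions as iv, borrowed from the parallel minor.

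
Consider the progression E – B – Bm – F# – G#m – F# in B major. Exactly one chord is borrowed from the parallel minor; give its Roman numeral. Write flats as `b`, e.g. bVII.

i

B major has the diatonic set B, C#m, D#m, E, F#, G#m, A#dim. E, B, F# and G#m are all diatonic. Bm (B–D–F#) doesn't fit — on degree 1 B major would have B (I). Bm is the degree-1 chord of B minor, so it is the borrowed i.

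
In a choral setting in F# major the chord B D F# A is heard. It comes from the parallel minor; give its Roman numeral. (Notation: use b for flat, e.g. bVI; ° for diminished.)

B is scale degree 4 in F# major. Diatonically F# major has B (IV) on that degree; B–D–F#–A is instead the minor-seventh chord native to F# minor, so it takes the label iv7.

iv7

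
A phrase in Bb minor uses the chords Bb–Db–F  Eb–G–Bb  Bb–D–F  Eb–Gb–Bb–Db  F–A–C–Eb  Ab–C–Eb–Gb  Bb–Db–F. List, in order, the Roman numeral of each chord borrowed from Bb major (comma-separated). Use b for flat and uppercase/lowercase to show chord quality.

Bb minor has the diatonic set Bbm, Cdim, Db, Ebm, F, Gb, Ab (with V from harmonic minor). Bb–Db–F = Bbm, Eb–Gb–Bb–Db = Ebm7, F–A–C–Eb = F7 and Ab–C–Eb–Gb = Ab7 are all diatonic. But Eb–G–Bb is foreign: the diatonic iv on degree 4 is Ebm, whereas Eb comes from Bb major. It is labeled IV. But Bb–D–F is foreign: the diatonic i on degree 1 is Bbm, whereas Bb comes from Bb major. It is labeled I.

IV, I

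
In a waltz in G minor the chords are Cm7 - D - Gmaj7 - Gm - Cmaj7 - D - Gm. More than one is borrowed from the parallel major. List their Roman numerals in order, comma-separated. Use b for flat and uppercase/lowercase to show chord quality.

Imaj7, IVmaj7

The diatonic triads in G minor (with V from harmonic minor) are Gm, Adim, Bb, Cm, D, Eb, F. Cm7, D and Gm are all diatonic. Gmaj7 (G–B–D–F#) doesn't fit — on degree 1 G minor would have Gm (i). Gmaj7 is the degree-1 chord of G major, so it is the borrowed Imaj7. Cmaj7 (C–E–G–B) is not: scale degree 4 in G minor carries Cm (iv). In G major the chord on that degree is Cmaj7, so here it functions as IVmaj7, borrowed from the parallel major.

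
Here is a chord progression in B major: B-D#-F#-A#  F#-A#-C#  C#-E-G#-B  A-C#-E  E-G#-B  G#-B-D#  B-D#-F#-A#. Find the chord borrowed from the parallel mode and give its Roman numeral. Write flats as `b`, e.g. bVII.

bVII

In B major the diatonic chords are B, C#m, D#m, E, F#, G#m, A#dim. Of the given chords, B–D#–F#–A# = Bmaj7, F#–A#–C# = F#, C#–E–G#–B = C#m7, E–G#–B = E and G#–B–D# = G#m are diatonic. A–C#–E is not: scale degree 7 in B major carries A#dim (vii°). In B minor the chord on that degree is A, so here it functions as bVII, borrowed from the parallel minor.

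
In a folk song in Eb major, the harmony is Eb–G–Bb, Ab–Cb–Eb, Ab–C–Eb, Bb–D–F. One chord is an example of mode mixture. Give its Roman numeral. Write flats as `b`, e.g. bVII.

iv

The diatonic triads in Eb major are Eb, Fm, Gm, Ab, Bb, Cm, Ddim. Eb–G–Bb = Eb, Ab–C–Eb = Ab and Bb–D–F = Bb all belong to that set. Ab–Cb–Eb is not: scale degree 4 in Eb major carries Ab (IV). In Eb minor the chord on that degree is Abm, so here it functions as iv, borrowed from the parallel minor.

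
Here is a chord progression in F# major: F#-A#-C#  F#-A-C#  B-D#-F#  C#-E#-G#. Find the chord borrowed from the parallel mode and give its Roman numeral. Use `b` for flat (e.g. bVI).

In F# major the diatonic chords are F#, G#m, A#m, B, C#, D#m, E#dim. F#–A#–C# = F#, B–D#–F# = B and C#–E#–G# = C# are all diatonic. But F#–A–C# is foreign: the diatonic I on degree 1 is F#, whereas F#m comes from F# minor. It is labeled i.

i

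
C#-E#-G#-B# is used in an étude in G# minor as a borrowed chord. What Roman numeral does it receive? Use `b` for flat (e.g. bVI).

IVmaj7

C# is scale degree 4 in G# minor. Diatonically G# minor has C#m (iv) on that degree; C#–E#–G#–B# is instead the major-seventh chord native to G# major, so it takes the label IVmaj7.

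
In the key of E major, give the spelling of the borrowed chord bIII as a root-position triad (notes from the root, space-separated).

G B D

The root of bIII is the lowered 3rd degree: G# becomes G. Building the major chord from the parallel minor on G: G–B–D.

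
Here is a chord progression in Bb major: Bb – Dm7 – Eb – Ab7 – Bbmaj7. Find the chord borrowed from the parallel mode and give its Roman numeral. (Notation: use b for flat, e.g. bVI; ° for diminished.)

bVII7

In Bb major the diatonic chords are Bb, Cm, Dm, Eb, F, Gm, Adim. Of the given chords, Bb, Dm7, Eb and Bbmaj7 are diatonic. Ab7 (Ab–C–Eb–Gb) doesn't fit — on degree 7 Bb major would have Adim (vii°). Ab7 is the degree-7 chord of Bb minor, so it is the borrowed bVII7.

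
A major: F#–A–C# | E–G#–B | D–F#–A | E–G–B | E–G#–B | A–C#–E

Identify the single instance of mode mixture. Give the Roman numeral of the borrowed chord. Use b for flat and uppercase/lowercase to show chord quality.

v

In A major the diatonic chords are A, Bm, C#m, D, E, F#m, G#dim. F#–A–C# = F#m, E–G#–B = E, D–F#–A = D and A–C#–E = A all belong to that set. E–G–B doesn't fit — on degree 5 A major would have E (V). Em is the degree-5 chord of A minor, so it is the borrowed v.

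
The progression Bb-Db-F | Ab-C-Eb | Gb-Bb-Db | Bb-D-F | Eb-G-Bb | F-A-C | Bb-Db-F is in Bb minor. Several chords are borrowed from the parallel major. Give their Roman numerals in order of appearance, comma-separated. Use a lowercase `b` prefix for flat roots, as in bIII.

The diatonic triads in Bb minor (with V from harmonic minor) are Bbm, Cdim, Db, Ebm, F, Gb, Ab. Of the given chords, Bb–Db–F = Bbm, Ab–C–Eb = Ab, Gb–Bb–Db = Gb and F–A–C = F are diatonic. But Bb–D–F is foreign: the diatonic i on degree 1 is Bbm, whereas Bb comes from Bb major. It is labeled I. Eb–G–Bb is not: scale degree 4 in Bb minor carries Ebm (iv). In Bb major the chord on that degree is Eb, so here it functions as IV, borrowed from the parallel major.

I, IV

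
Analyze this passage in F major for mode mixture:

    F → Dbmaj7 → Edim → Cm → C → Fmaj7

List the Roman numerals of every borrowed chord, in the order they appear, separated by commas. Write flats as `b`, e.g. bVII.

F major has the diatonic set F, Gm, Am, Bb, C, Dm, Edim. Of the given chords, F, Edim, C and Fmaj7 are diatonic. Dbmaj7 (Db–F–Ab–C) doesn't fit — on degree 6 F major would have Dm (vi). Dbmaj7 is the degree-6 chord of F minor, so it is the borrowed bVImaj7. Cm (C–Eb–G) is not: scale degree 5 in F major carries C (V). In F minor the chord on that degree is Cm, so here it functions as v, borrowed from the parallel minor.

bVImaj7, v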